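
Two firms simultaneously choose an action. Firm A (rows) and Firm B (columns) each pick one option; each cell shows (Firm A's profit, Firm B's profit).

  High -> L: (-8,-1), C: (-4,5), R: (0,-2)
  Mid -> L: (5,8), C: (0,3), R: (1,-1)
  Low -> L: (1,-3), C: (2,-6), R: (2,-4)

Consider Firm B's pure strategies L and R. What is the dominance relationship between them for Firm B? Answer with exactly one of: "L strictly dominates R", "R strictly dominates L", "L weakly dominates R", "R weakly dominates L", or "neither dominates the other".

L strictly dominates R

L's payoffs vs R's, by Firm A's action — High: -1>-2, Mid: 8>-1, Low: -3>-4.
Every comparison favours L, so L strictly dominates R.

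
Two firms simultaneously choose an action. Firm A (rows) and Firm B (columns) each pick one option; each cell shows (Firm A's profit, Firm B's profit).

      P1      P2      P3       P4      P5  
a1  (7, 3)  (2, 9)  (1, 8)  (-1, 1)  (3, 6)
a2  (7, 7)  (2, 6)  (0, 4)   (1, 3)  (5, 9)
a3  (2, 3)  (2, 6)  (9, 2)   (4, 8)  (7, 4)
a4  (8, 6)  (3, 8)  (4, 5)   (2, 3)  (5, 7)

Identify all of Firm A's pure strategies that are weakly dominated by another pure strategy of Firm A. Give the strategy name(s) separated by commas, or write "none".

a1: dominated, since a4 does at least as well everywhere (P1: 8>7, P2: 3>2, P3: 4>1, P4: 2>-1, P5: 5>3).
a4 weakly dominates a2 — P1: 8>7, P2: 3>2, P3: 4>0, P4: 2>1, P5: 5=5.
a3: no other strategy beats it everywhere (a1 at P3 (9>1); a2 at P3 (9>0); a4 at P3 (9>4)).
a4 is not dominated — it holds its own against a1 at P1 (8>7); a2 at P1 (8>7); a3 at P1 (8>2).

a1, a2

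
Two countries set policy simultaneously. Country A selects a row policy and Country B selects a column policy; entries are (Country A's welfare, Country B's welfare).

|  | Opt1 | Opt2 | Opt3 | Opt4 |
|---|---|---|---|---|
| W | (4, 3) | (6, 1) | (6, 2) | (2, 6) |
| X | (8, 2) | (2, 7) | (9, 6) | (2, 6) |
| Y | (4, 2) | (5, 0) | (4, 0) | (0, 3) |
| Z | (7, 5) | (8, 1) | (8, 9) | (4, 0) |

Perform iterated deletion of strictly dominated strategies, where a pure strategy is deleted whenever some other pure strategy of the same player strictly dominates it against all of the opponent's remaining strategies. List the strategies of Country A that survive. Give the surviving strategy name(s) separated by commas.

For Country A, Z strictly dominates W on the remaining columns (Opt1: 7>4, Opt2: 8>6, Opt3: 8>6, Opt4: 4>2); eliminate W.
For Country A, Z strictly dominates Y on the remaining columns (Opt1: 7>4, Opt2: 8>5, Opt3: 8>4, Opt4: 4>0); eliminate Y.
Country B's strategy Opt1 is strictly dominated by Opt3 (X: 6>2, Z: 9>5) and is removed.
For Country B, Opt2 strictly dominates Opt4 on the remaining rows (X: 7>6, Z: 1>0); eliminate Opt4.
Among the remaining strategies, none is strictly dominated by another pure strategy of the same player, so the elimination stops.
Surviving strategies — Country A: {X, Z}; Country B: {Opt2, Opt3}.

X, Z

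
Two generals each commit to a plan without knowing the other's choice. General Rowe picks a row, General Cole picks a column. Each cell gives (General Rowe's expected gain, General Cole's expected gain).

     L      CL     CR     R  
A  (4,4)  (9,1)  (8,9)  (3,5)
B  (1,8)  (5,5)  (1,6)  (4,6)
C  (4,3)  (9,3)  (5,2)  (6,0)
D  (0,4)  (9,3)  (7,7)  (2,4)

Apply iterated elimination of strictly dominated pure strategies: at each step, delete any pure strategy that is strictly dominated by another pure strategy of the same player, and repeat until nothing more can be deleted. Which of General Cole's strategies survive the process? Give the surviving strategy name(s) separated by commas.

L, CL, CR

For General Rowe, C strictly dominates B on the remaining columns (L: 4>1, CL: 9>5, CR: 5>1, R: 6>4); eliminate B.
General Cole's strategy R is strictly dominated by CR (A: 9>5, C: 2>0, D: 7>4) and is removed.
Among the remaining strategies, none is strictly dominated by another pure strategy of the same player, so the elimination stops.
Surviving strategies — General Rowe: {A, C, D}; General Cole: {L, CL, CR}.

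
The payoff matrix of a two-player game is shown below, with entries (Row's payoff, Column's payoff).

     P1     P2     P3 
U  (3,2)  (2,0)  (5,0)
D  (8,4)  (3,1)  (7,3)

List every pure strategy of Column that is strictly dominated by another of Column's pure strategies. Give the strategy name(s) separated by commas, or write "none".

Nothing dominates P1: P2 at U (2>0); P3 at U (2>0).
P2 is strictly dominated by P1 (U: 2>0, D: 4>1).
P1 strictly dominates P3 — U: 2>0, D: 4>3.

P2, P3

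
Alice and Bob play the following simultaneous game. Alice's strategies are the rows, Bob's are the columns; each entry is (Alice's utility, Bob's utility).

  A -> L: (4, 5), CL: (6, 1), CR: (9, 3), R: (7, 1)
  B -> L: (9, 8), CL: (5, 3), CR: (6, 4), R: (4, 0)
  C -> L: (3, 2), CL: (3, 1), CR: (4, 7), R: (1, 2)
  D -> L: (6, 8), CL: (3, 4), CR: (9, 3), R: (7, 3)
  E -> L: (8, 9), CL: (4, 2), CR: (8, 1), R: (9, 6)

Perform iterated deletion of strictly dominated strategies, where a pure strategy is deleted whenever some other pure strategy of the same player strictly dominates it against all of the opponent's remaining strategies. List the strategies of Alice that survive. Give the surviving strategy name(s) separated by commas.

B

For Alice, A strictly dominates C on the remaining columns (L: 4>3, CL: 6>3, CR: 9>4, R: 7>1); eliminate C.
Bob's strategy CL is strictly dominated by L (A: 5>1, B: 8>3, D: 8>4, E: 9>2) and is removed.
For Bob, L strictly dominates CR on the remaining rows (A: 5>3, B: 8>4, D: 8>3, E: 9>1); eliminate CR.
Row A is eliminated: E beats it against every remaining column (L: 8>4, R: 9>7).
For Alice, E strictly dominates D on the remaining columns (L: 8>6, R: 9>7); eliminate D.
For Bob, L strictly dominates R on the remaining rows (B: 8>0, E: 9>6); eliminate R.
For Alice, B strictly dominates E on the remaining columns (L: 9>8); eliminate E.
Among the remaining strategies, none is strictly dominated by another pure strategy of the same player, so the elimination stops.
Surviving strategies — Alice: {B}; Bob: {L}.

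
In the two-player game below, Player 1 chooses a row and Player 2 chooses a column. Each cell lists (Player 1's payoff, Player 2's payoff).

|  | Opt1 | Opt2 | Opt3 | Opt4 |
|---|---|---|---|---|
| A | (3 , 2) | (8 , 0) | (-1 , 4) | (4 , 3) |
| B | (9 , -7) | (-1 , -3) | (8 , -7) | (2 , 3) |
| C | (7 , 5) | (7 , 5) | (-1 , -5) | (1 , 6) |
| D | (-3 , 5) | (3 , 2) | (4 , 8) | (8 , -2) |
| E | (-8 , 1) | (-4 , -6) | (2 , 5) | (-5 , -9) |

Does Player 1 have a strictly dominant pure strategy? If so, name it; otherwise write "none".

none

A fails to dominate B at Opt1 (3<9).
B fails to dominate A at Opt2 (-1<8).
C fails to dominate A at Opt2 (7<8).
D fails to dominate A at Opt1 (-3<3).
E fails to dominate A at Opt1 (-8<3).
No single strategy dominates all the others.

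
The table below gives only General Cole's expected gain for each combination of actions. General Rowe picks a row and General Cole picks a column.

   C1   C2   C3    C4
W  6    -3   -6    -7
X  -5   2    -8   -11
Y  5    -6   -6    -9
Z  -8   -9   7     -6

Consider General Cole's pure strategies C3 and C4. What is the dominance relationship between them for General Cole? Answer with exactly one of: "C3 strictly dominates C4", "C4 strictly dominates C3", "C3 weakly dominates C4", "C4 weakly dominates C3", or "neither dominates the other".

C3 strictly dominates C4

Compare C3 to C4 across each opponent action: W: -6>-7, X: -8>-11, Y: -6>-9, Z: 7>-6.
Every comparison favours C3, so C3 strictly dominates C4.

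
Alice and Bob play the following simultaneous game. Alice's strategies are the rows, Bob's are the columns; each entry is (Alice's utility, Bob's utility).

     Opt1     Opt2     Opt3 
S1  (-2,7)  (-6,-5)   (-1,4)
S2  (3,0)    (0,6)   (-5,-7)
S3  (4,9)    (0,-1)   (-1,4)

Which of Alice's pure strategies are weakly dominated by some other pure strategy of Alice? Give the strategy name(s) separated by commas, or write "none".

S1 is weakly dominated by S3 (Opt1: 4>-2, Opt2: 0>-6, Opt3: -1=-1).
S2: dominated, since S3 does at least as well everywhere (Opt1: 4>3, Opt2: 0=0, Opt3: -1>-5).
S3 is not dominated — it holds its own against S1 at Opt1 (4>-2); S2 at Opt1 (4>3).

S1, S2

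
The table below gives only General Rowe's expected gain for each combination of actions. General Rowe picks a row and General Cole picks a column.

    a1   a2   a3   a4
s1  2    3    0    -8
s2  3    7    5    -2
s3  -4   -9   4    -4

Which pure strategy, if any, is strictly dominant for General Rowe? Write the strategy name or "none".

s2 vs s1: a1: 3>2, a2: 7>3, a3: 5>0, a4: -2>-8.
s2 vs s3: a1: 3>-4, a2: 7>-9, a3: 5>4, a4: -2>-4.
s2 strictly beats every other strategy against every opponent action, so it is strictly dominant.

s2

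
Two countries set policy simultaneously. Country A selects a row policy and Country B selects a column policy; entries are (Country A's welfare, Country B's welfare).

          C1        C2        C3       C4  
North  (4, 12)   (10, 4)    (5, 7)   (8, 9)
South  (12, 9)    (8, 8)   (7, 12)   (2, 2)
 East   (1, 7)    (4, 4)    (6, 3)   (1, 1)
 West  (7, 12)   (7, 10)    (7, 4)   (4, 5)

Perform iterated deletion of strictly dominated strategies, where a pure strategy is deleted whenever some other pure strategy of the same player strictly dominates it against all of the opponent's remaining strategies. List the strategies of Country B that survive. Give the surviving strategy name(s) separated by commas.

C1, C3

Row East is eliminated: South beats it against every remaining column (C1: 12>1, C2: 8>4, C3: 7>6, C4: 2>1).
Country B's strategy C2 is strictly dominated by C1 (North: 12>4, South: 9>8, West: 12>10) and is removed.
Column C4 is eliminated: C1 beats it against every remaining row (North: 12>9, South: 9>2, West: 12>5).
Country A's strategy North is strictly dominated by South (C1: 12>4, C3: 7>5) and is removed.
Among the remaining strategies, none is strictly dominated by another pure strategy of the same player, so the elimination stops.
Surviving strategies — Country A: {South, West}; Country B: {C1, C3}.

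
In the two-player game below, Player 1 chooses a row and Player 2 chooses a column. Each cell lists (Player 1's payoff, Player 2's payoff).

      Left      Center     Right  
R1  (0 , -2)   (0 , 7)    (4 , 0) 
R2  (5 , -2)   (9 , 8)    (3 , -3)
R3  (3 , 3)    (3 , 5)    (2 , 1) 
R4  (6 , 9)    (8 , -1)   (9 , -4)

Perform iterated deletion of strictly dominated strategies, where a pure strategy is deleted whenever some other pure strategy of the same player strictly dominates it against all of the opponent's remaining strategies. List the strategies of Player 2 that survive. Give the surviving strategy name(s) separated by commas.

Left, Center

Row R1 is eliminated: R4 beats it against every remaining column (Left: 6>0, Center: 8>0, Right: 9>4).
Player 1's strategy R3 is strictly dominated by R2 (Left: 5>3, Center: 9>3, Right: 3>2) and is removed.
Column Right is eliminated: Left beats it against every remaining row (R2: -2>-3, R4: 9>-4).
Among the remaining strategies, none is strictly dominated by another pure strategy of the same player, so the elimination stops.
Surviving strategies — Player 1: {R2, R4}; Player 2: {Left, Center}.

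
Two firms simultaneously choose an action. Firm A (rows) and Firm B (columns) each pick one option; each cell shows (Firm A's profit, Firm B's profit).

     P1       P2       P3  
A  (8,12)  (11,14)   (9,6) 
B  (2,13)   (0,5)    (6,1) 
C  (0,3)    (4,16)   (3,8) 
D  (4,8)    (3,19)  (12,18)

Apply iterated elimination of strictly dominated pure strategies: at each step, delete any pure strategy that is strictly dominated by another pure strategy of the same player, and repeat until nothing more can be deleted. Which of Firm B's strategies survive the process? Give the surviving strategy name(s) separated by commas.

P2

For Firm A, A strictly dominates B on the remaining columns (P1: 8>2, P2: 11>0, P3: 9>6); eliminate B.
Row C is eliminated: A beats it against every remaining column (P1: 8>0, P2: 11>4, P3: 9>3).
Firm B's strategy P1 is strictly dominated by P2 (A: 14>12, D: 19>8) and is removed.
Column P3 is eliminated: P2 beats it against every remaining row (A: 14>6, D: 19>18).
For Firm A, A strictly dominates D on the remaining columns (P2: 11>3); eliminate D.
Among the remaining strategies, none is strictly dominated by another pure strategy of the same player, so the elimination stops.
Surviving strategies — Firm A: {A}; Firm B: {P2}.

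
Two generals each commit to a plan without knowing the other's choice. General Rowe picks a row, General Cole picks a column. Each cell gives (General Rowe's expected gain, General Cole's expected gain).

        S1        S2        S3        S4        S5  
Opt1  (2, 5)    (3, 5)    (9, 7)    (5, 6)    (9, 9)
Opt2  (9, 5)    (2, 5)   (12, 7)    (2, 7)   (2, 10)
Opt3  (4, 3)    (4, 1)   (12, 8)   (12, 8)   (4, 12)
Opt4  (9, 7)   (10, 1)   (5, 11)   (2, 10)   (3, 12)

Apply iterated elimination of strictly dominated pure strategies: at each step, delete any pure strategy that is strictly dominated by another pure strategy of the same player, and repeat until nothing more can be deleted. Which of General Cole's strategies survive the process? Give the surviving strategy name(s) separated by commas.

S5

For General Cole, S3 strictly dominates S1 on the remaining rows (Opt1: 7>5, Opt2: 7>5, Opt3: 8>3, Opt4: 11>7); eliminate S1.
General Cole's strategy S2 is strictly dominated by S3 (Opt1: 7>5, Opt2: 7>5, Opt3: 8>1, Opt4: 11>1) and is removed.
For General Rowe, Opt1 strictly dominates Opt4 on the remaining columns (S3: 9>5, S4: 5>2, S5: 9>3); eliminate Opt4.
For General Cole, S5 strictly dominates S3 on the remaining rows (Opt1: 9>7, Opt2: 10>7, Opt3: 12>8); eliminate S3.
Row Opt2 is eliminated: Opt1 beats it against every remaining column (S4: 5>2, S5: 9>2).
Column S4 is eliminated: S5 beats it against every remaining row (Opt1: 9>6, Opt3: 12>8).
General Rowe's strategy Opt3 is strictly dominated by Opt1 (S5: 9>4) and is removed.
Among the remaining strategies, none is strictly dominated by another pure strategy of the same player, so the elimination stops.
Surviving strategies — General Rowe: {Opt1}; General Cole: {S5}.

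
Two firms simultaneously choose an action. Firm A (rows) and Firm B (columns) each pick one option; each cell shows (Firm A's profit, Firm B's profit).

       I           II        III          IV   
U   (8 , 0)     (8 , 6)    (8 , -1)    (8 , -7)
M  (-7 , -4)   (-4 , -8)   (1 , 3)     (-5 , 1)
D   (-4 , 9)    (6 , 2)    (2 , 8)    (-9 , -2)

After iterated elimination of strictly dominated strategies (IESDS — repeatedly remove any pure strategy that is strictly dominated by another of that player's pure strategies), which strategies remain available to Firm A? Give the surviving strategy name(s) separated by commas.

Row M is eliminated: U beats it against every remaining column (I: 8>-7, II: 8>-4, III: 8>1, IV: 8>-5).
For Firm A, U strictly dominates D on the remaining columns (I: 8>-4, II: 8>6, III: 8>2, IV: 8>-9); eliminate D.
For Firm B, II strictly dominates I on the remaining rows (U: 6>0); eliminate I.
Column III is eliminated: II beats it against every remaining row (U: 6>-1).
Column IV is eliminated: II beats it against every remaining row (U: 6>-7).
Among the remaining strategies, none is strictly dominated by another pure strategy of the same player, so the elimination stops.
Surviving strategies — Firm A: {U}; Firm B: {II}.

U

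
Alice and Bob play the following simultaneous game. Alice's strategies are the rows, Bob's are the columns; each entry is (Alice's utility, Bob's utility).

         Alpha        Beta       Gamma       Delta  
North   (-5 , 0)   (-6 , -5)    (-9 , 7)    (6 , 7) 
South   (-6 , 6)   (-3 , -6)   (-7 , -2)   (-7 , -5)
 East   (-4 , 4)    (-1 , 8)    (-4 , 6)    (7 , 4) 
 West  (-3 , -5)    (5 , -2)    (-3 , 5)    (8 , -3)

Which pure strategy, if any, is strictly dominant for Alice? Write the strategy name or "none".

West vs North: Alpha: -3>-5, Beta: 5>-6, Gamma: -3>-9, Delta: 8>6.
West vs South: Alpha: -3>-6, Beta: 5>-3, Gamma: -3>-7, Delta: 8>-7.
West vs East: Alpha: -3>-4, Beta: 5>-1, Gamma: -3>-4, Delta: 8>7.
West strictly beats every other strategy against every opponent action, so it is strictly dominant.

West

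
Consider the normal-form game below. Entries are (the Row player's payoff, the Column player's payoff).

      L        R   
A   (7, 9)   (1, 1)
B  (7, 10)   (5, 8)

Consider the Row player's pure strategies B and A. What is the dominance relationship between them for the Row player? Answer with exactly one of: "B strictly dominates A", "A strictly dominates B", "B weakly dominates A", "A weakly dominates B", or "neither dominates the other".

Compare B to A across each choice by the Column player: L: 7=7, R: 5>1.
B is at least as good everywhere and strictly better somewhere (tied only at L), so B weakly but not strictly dominates A.

B weakly dominates A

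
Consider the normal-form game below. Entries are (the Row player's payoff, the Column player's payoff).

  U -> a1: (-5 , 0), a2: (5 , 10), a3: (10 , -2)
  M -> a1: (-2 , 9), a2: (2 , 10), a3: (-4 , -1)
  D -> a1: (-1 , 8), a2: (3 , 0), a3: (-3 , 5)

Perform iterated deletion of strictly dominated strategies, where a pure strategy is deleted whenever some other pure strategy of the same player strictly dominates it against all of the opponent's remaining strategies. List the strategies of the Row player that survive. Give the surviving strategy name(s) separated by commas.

For the Row player, D strictly dominates M on the remaining columns (a1: -1>-2, a2: 3>2, a3: -3>-4); eliminate M.
The Column player's strategy a3 is strictly dominated by a1 (U: 0>-2, D: 8>5) and is removed.
Among the remaining strategies, none is strictly dominated by another pure strategy of the same player, so the elimination stops.
Surviving strategies — the Row player: {U, D}; the Column player: {a1, a2}.

U, D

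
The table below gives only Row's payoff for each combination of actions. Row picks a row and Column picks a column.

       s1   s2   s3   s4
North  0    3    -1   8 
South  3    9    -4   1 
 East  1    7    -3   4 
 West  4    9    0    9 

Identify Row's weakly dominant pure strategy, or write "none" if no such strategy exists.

West

West vs North: s1: 4>0, s2: 9>3, s3: 0>-1, s4: 9>8.
West vs South: s1: 4>3, s2: 9=9, s3: 0>-4, s4: 9>1.
West vs East: s1: 4>1, s2: 9>7, s3: 0>-3, s4: 9>4.
West is at least as good as every other strategy against every opponent action, so it is weakly dominant.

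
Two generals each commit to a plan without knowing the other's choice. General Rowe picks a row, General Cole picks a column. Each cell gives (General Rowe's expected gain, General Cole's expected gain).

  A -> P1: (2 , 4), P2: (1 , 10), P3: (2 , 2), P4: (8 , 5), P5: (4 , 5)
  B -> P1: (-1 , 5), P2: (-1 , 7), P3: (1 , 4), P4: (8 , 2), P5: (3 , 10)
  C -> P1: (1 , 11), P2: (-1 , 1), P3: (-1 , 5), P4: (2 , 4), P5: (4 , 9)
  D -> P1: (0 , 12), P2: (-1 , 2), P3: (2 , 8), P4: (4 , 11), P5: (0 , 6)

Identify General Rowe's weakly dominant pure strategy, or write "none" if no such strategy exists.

A vs B: P1: 2>-1, P2: 1>-1, P3: 2>1, P4: 8=8, P5: 4>3.
A vs C: P1: 2>1, P2: 1>-1, P3: 2>-1, P4: 8>2, P5: 4=4.
A vs D: P1: 2>0, P2: 1>-1, P3: 2=2, P4: 8>4, P5: 4>0.
A is at least as good as every other strategy against every opponent action, so it is weakly dominant.

A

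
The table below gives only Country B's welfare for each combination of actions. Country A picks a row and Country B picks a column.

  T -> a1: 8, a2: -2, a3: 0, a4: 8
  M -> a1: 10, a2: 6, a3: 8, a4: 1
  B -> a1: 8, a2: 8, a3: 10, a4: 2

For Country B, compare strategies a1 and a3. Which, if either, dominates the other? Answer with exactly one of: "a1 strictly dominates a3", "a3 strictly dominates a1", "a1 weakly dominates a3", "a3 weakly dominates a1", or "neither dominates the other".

neither dominates the other

Compare a1 to a3 across each opponent action: T: 8>0, M: 10>8, B: 8<10.
a1 does better at T, M but worse at B; neither strategy dominates the other.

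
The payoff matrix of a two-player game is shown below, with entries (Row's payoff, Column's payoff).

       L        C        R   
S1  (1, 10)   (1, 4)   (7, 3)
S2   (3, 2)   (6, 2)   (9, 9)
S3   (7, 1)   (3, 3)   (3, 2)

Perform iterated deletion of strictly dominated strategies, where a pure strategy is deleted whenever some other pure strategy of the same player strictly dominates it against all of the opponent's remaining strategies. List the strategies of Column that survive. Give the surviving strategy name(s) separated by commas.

R

Row S1 is eliminated: S2 beats it against every remaining column (L: 3>1, C: 6>1, R: 9>7).
For Column, R strictly dominates L on the remaining rows (S2: 9>2, S3: 2>1); eliminate L.
For Row, S2 strictly dominates S3 on the remaining columns (C: 6>3, R: 9>3); eliminate S3.
Column's strategy C is strictly dominated by R (S2: 9>2) and is removed.
Among the remaining strategies, none is strictly dominated by another pure strategy of the same player, so the elimination stops.
Surviving strategies — Row: {S2}; Column: {R}.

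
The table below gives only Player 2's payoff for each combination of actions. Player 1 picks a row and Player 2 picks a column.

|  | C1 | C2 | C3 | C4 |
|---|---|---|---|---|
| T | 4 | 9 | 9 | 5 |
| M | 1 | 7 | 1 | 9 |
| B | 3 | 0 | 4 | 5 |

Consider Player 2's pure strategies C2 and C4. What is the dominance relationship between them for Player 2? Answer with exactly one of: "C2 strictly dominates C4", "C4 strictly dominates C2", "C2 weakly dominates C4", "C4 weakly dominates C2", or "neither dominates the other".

Compare C2 to C4 across each opponent action: T: 9>5, M: 7<9, B: 0<5.
C2 does better at T but worse at M, B; neither strategy dominates the other.

neither dominates the other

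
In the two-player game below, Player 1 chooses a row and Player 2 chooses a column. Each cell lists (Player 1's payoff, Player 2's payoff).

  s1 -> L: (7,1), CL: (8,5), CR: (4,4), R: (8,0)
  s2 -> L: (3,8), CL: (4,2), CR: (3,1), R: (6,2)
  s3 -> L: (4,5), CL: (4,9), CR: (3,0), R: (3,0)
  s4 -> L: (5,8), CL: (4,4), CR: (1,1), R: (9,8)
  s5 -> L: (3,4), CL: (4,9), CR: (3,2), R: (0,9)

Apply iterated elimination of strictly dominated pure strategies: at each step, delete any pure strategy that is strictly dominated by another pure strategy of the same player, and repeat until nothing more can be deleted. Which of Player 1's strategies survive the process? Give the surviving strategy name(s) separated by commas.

s1, s4

Player 1's strategy s2 is strictly dominated by s1 (L: 7>3, CL: 8>4, CR: 4>3, R: 8>6) and is removed.
Row s3 is eliminated: s1 beats it against every remaining column (L: 7>4, CL: 8>4, CR: 4>3, R: 8>3).
Player 1's strategy s5 is strictly dominated by s1 (L: 7>3, CL: 8>4, CR: 4>3, R: 8>0) and is removed.
For Player 2, CL strictly dominates CR on the remaining rows (s1: 5>4, s4: 4>1); eliminate CR.
Among the remaining strategies, none is strictly dominated by another pure strategy of the same player, so the elimination stops.
Surviving strategies — Player 1: {s1, s4}; Player 2: {L, CL, R}.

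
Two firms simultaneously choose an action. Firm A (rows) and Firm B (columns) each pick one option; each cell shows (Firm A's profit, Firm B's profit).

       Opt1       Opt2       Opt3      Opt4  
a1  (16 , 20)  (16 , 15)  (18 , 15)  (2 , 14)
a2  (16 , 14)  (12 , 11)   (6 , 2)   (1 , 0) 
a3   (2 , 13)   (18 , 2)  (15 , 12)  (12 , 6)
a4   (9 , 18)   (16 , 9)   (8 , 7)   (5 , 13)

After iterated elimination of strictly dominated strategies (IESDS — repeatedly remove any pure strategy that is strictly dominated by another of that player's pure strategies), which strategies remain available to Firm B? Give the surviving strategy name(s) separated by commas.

Opt1

Firm B's strategy Opt2 is strictly dominated by Opt1 (a1: 20>15, a2: 14>11, a3: 13>2, a4: 18>9) and is removed.
For Firm B, Opt1 strictly dominates Opt3 on the remaining rows (a1: 20>15, a2: 14>2, a3: 13>12, a4: 18>7); eliminate Opt3.
For Firm B, Opt1 strictly dominates Opt4 on the remaining rows (a1: 20>14, a2: 14>0, a3: 13>6, a4: 18>13); eliminate Opt4.
For Firm A, a1 strictly dominates a3 on the remaining columns (Opt1: 16>2); eliminate a3.
Row a4 is eliminated: a1 beats it against every remaining column (Opt1: 16>9).
Among the remaining strategies, none is strictly dominated by another pure strategy of the same player, so the elimination stops.
Surviving strategies — Firm A: {a1, a2}; Firm B: {Opt1}.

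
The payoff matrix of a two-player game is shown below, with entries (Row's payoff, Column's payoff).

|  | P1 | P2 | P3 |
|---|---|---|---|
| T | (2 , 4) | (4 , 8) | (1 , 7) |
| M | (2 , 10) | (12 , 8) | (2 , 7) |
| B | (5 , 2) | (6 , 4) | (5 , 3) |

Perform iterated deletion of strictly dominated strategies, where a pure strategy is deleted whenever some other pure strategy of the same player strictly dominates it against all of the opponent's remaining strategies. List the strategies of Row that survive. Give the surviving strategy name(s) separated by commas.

M, B

Row's strategy T is strictly dominated by B (P1: 5>2, P2: 6>4, P3: 5>1) and is removed.
For Column, P2 strictly dominates P3 on the remaining rows (M: 8>7, B: 4>3); eliminate P3.
Among the remaining strategies, none is strictly dominated by another pure strategy of the same player, so the elimination stops.
Surviving strategies — Row: {M, B}; Column: {P1, P2}.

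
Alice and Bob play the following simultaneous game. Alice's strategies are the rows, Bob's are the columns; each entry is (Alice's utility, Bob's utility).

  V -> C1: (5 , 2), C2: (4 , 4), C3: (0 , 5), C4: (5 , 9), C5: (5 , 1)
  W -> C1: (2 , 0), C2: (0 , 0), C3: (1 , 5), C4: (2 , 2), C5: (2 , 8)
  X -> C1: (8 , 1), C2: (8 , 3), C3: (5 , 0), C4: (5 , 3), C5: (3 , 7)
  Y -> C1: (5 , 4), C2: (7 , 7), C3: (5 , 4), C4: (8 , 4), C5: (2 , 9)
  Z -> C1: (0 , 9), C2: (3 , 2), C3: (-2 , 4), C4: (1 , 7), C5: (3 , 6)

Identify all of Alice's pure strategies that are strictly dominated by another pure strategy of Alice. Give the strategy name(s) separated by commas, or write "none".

V is not dominated — it holds its own against W at C1 (5>2); X at C4 (5=5); Y at C1 (5=5); Z at C1 (5>0).
W is strictly dominated by X (C1: 8>2, C2: 8>0, C3: 5>1, C4: 5>2, C5: 3>2).
Nothing dominates X: V at C1 (8>5); W at C1 (8>2); Y at C1 (8>5); Z at C1 (8>0).
Y: no other strategy beats it everywhere (V at C1 (5=5); W at C1 (5>2); X at C3 (5=5); Z at C1 (5>0)).
Z is strictly dominated by V (C1: 5>0, C2: 4>3, C3: 0>-2, C4: 5>1, C5: 5>3).

W, Z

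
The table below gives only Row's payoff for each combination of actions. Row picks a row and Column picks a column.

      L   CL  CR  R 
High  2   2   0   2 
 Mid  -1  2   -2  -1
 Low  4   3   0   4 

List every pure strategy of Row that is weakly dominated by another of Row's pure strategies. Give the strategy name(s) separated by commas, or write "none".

High, Mid

Low weakly dominates High — L: 4>2, CL: 3>2, CR: 0=0, R: 4>2.
Mid: dominated, since High does at least as well everywhere (L: 2>-1, CL: 2=2, CR: 0>-2, R: 2>-1).
Nothing dominates Low: High at L (4>2); Mid at L (4>-1).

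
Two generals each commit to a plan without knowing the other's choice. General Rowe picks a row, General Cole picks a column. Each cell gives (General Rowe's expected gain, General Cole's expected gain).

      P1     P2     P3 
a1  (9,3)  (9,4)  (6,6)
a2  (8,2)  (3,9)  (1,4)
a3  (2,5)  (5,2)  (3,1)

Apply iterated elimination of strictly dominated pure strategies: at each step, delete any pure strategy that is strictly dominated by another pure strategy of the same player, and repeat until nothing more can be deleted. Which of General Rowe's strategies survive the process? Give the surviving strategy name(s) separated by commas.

a1

Row a2 is eliminated: a1 beats it against every remaining column (P1: 9>8, P2: 9>3, P3: 6>1).
Row a3 is eliminated: a1 beats it against every remaining column (P1: 9>2, P2: 9>5, P3: 6>3).
For General Cole, P2 strictly dominates P1 on the remaining rows (a1: 4>3); eliminate P1.
For General Cole, P3 strictly dominates P2 on the remaining rows (a1: 6>4); eliminate P2.
Among the remaining strategies, none is strictly dominated by another pure strategy of the same player, so the elimination stops.
Surviving strategies — General Rowe: {a1}; General Cole: {P3}.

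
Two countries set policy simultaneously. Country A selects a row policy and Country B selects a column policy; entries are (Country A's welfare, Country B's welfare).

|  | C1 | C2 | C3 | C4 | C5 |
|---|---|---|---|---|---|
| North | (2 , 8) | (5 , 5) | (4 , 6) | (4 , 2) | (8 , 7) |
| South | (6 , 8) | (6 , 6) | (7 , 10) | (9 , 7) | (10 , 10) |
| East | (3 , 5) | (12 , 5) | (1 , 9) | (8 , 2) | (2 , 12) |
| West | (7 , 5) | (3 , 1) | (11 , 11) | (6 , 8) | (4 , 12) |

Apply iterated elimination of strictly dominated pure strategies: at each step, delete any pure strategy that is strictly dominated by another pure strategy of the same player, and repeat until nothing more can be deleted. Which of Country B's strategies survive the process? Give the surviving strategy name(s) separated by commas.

For Country A, South strictly dominates North on the remaining columns (C1: 6>2, C2: 6>5, C3: 7>4, C4: 9>4, C5: 10>8); eliminate North.
Country B's strategy C1 is strictly dominated by C3 (South: 10>8, East: 9>5, West: 11>5) and is removed.
Column C2 is eliminated: C3 beats it against every remaining row (South: 10>6, East: 9>5, West: 11>1).
Row East is eliminated: South beats it against every remaining column (C3: 7>1, C4: 9>8, C5: 10>2).
For Country B, C3 strictly dominates C4 on the remaining rows (South: 10>7, West: 11>8); eliminate C4.
Among the remaining strategies, none is strictly dominated by another pure strategy of the same player, so the elimination stops.
Surviving strategies — Country A: {South, West}; Country B: {C3, C5}.

C3, C5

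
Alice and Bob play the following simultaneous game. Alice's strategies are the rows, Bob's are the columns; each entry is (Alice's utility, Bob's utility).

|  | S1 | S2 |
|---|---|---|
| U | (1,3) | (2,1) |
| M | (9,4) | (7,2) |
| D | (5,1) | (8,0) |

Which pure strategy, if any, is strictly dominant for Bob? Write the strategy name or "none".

S1

S1 vs S2: U: 3>1, M: 4>2, D: 1>0.
S1 strictly beats every other strategy against every opponent action, so it is strictly dominant.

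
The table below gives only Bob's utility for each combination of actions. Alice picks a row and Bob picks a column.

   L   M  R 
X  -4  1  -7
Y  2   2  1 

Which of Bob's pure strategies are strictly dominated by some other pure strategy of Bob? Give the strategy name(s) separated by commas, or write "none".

R

Nothing dominates L: M at Y (2=2); R at X (-4>-7).
Nothing dominates M: L at X (1>-4); R at X (1>-7).
L strictly dominates R — X: -4>-7, Y: 2>1.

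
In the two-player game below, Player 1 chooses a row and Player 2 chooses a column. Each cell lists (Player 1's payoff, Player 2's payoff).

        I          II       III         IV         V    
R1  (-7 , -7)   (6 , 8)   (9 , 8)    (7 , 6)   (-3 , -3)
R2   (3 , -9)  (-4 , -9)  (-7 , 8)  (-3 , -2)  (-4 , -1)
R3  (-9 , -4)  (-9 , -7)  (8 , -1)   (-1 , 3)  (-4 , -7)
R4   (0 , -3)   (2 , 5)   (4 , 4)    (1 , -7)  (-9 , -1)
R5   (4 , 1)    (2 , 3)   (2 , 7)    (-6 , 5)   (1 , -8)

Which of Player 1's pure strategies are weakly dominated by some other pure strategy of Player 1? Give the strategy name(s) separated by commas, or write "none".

R3

Nothing dominates R1: R2 at II (6>-4); R3 at I (-7>-9); R4 at II (6>2); R5 at II (6>2).
R2 is not dominated — it holds its own against R1 at I (3>-7); R3 at I (3>-9); R4 at I (3>0); R5 at IV (-3>-6).
R3: dominated, since R1 does at least as well everywhere (I: -7>-9, II: 6>-9, III: 9>8, IV: 7>-1, V: -3>-4).
R4 is not dominated — it holds its own against R1 at I (0>-7); R2 at II (2>-4); R3 at I (0>-9); R5 at III (4>2).
R5 is not dominated — it holds its own against R1 at I (4>-7); R2 at I (4>3); R3 at I (4>-9); R4 at I (4>0).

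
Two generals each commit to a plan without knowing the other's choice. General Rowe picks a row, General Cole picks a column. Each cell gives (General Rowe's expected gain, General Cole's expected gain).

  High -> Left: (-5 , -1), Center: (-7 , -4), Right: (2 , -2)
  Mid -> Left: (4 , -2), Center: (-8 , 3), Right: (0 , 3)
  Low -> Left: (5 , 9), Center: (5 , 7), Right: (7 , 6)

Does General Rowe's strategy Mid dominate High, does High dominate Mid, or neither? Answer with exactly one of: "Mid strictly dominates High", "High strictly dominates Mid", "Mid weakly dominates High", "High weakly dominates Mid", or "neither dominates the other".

neither dominates the other

Mid's payoffs vs High's, by General Cole's action — Left: 4>-5, Center: -8<-7, Right: 0<2.
Mid does better at Left but worse at Center, Right; neither strategy dominates the other.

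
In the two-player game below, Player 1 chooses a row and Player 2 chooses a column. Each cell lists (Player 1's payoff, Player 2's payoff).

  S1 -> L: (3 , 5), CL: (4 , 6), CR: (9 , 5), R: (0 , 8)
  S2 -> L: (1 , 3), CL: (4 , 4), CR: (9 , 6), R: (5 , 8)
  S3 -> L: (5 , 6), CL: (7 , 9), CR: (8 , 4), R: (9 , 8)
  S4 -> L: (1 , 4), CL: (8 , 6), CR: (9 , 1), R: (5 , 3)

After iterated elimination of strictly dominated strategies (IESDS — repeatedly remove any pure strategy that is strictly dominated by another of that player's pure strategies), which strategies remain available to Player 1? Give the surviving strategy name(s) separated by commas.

S4

Player 2's strategy L is strictly dominated by CL (S1: 6>5, S2: 4>3, S3: 9>6, S4: 6>4) and is removed.
For Player 2, R strictly dominates CR on the remaining rows (S1: 8>5, S2: 8>6, S3: 8>4, S4: 3>1); eliminate CR.
Player 1's strategy S1 is strictly dominated by S3 (CL: 7>4, R: 9>0) and is removed.
For Player 1, S3 strictly dominates S2 on the remaining columns (CL: 7>4, R: 9>5); eliminate S2.
For Player 2, CL strictly dominates R on the remaining rows (S3: 9>8, S4: 6>3); eliminate R.
Row S3 is eliminated: S4 beats it against every remaining column (CL: 8>7).
Among the remaining strategies, none is strictly dominated by another pure strategy of the same player, so the elimination stops.
Surviving strategies — Player 1: {S4}; Player 2: {CL}.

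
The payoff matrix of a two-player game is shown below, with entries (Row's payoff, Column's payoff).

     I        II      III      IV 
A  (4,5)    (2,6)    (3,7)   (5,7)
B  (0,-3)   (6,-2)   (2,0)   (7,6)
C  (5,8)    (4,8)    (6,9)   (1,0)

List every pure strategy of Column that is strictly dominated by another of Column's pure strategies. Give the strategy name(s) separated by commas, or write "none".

III strictly dominates I — A: 7>5, B: 0>-3, C: 9>8.
II is strictly dominated by III (A: 7>6, B: 0>-2, C: 9>8).
III is not dominated — it holds its own against I at A (7>5); II at A (7>6); IV at A (7=7).
Nothing dominates IV: I at A (7>5); II at A (7>6); III at A (7=7).

I, II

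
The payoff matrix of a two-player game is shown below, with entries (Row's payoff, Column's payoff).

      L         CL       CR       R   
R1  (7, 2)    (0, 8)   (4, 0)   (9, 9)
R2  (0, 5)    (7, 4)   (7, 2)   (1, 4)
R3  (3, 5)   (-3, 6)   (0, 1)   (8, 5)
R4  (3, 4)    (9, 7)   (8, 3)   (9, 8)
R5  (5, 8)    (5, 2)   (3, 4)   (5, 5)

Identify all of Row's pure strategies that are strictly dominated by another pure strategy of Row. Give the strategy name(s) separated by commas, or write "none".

Nothing dominates R1: R2 at L (7>0); R3 at L (7>3); R4 at L (7>3); R5 at L (7>5).
R2: dominated, since R4 does at least as well everywhere (L: 3>0, CL: 9>7, CR: 8>7, R: 9>1).
R3 is strictly dominated by R1 (L: 7>3, CL: 0>-3, CR: 4>0, R: 9>8).
R4: no other strategy beats it everywhere (R1 at CL (9>0); R2 at L (3>0); R3 at L (3=3); R5 at CL (9>5)).
R5: no other strategy beats it everywhere (R1 at CL (5>0); R2 at L (5>0); R3 at L (5>3); R4 at L (5>3)).

R2, R3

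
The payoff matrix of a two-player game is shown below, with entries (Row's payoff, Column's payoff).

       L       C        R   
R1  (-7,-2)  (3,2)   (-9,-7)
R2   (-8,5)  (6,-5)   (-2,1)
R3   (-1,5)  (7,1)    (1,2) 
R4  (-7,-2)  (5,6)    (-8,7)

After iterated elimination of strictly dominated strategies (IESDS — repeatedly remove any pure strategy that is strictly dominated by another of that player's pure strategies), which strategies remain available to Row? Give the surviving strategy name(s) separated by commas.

Row's strategy R1 is strictly dominated by R3 (L: -1>-7, C: 7>3, R: 1>-9) and is removed.
For Row, R3 strictly dominates R2 on the remaining columns (L: -1>-8, C: 7>6, R: 1>-2); eliminate R2.
Row R4 is eliminated: R3 beats it against every remaining column (L: -1>-7, C: 7>5, R: 1>-8).
Column's strategy C is strictly dominated by L (R3: 5>1) and is removed.
Column's strategy R is strictly dominated by L (R3: 5>2) and is removed.
Among the remaining strategies, none is strictly dominated by another pure strategy of the same player, so the elimination stops.
Surviving strategies — Row: {R3}; Column: {L}.

R3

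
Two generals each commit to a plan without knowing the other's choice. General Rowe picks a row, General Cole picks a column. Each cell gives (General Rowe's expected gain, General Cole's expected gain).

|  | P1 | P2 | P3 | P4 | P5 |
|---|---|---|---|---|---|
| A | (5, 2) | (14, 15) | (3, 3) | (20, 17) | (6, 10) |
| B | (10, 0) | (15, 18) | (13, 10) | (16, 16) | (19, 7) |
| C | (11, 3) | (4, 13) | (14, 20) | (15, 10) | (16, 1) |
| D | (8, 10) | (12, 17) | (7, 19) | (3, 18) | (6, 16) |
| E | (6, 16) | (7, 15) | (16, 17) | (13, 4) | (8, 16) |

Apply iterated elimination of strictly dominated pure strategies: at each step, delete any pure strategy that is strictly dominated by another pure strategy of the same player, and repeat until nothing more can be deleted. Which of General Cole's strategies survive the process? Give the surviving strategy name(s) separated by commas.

P2, P3, P4, P5

General Rowe's strategy D is strictly dominated by B (P1: 10>8, P2: 15>12, P3: 13>7, P4: 16>3, P5: 19>6) and is removed.
For General Cole, P3 strictly dominates P1 on the remaining rows (A: 3>2, B: 10>0, C: 20>3, E: 17>16); eliminate P1.
Among the remaining strategies, none is strictly dominated by another pure strategy of the same player, so the elimination stops.
Surviving strategies — General Rowe: {A, B, C, E}; General Cole: {P2, P3, P4, P5}.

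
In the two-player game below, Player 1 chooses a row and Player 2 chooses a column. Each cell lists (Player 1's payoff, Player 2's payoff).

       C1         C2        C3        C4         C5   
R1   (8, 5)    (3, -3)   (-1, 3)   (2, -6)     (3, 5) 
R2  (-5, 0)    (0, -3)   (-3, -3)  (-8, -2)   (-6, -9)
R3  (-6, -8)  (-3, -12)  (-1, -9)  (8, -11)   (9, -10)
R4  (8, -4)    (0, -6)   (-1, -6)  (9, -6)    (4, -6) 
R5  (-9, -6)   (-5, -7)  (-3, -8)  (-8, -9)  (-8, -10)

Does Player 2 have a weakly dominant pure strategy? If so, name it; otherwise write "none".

C1

C1 vs C2: R1: 5>-3, R2: 0>-3, R3: -8>-12, R4: -4>-6, R5: -6>-7.
C1 vs C3: R1: 5>3, R2: 0>-3, R3: -8>-9, R4: -4>-6, R5: -6>-8.
C1 vs C4: R1: 5>-6, R2: 0>-2, R3: -8>-11, R4: -4>-6, R5: -6>-9.
C1 vs C5: R1: 5=5, R2: 0>-9, R3: -8>-10, R4: -4>-6, R5: -6>-10.
C1 is at least as good as every other strategy against every opponent action, so it is weakly dominant.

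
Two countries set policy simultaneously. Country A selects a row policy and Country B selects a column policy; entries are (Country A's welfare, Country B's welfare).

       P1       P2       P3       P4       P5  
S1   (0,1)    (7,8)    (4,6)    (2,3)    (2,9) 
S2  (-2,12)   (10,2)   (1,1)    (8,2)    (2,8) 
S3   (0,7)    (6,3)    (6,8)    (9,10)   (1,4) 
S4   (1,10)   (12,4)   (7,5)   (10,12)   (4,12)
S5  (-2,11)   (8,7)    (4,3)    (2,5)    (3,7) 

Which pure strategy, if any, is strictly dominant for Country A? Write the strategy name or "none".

S4

S4 vs S1: P1: 1>0, P2: 12>7, P3: 7>4, P4: 10>2, P5: 4>2.
S4 vs S2: P1: 1>-2, P2: 12>10, P3: 7>1, P4: 10>8, P5: 4>2.
S4 vs S3: P1: 1>0, P2: 12>6, P3: 7>6, P4: 10>9, P5: 4>1.
S4 vs S5: P1: 1>-2, P2: 12>8, P3: 7>4, P4: 10>2, P5: 4>3.
S4 strictly beats every other strategy against every opponent action, so it is strictly dominant.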